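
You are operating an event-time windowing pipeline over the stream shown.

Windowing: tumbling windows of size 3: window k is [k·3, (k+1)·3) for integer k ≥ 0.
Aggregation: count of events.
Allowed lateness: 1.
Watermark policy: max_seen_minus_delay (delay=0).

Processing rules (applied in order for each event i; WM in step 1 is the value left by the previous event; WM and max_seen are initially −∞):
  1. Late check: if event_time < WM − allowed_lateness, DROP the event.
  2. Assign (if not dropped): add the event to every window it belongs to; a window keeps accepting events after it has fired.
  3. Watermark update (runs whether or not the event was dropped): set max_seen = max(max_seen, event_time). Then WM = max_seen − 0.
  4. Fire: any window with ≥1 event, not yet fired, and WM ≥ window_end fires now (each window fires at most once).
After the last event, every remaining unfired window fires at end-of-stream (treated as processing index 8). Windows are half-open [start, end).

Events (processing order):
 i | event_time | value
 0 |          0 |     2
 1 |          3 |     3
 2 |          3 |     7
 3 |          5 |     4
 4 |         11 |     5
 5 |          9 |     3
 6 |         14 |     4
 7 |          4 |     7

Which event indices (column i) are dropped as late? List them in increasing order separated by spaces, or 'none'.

5 7

i=0 t=0 v=2: → [0,3); WM=0
i=1 t=3 v=3: → [3,6); WM=3; [0,3) fires=1
i=2 t=3 v=7: → [3,6); WM=3
i=3 t=5 v=4: → [3,6); WM=5
i=4 t=11 v=5: → [9,12); WM=11; [3,6) fires=3
i=5 t=9 v=3: DROP (t<11-1); WM=11
i=6 t=14 v=4: → [12,15); WM=14; [9,12) fires=1
i=7 t=4 v=7: DROP (t<14-1); WM=14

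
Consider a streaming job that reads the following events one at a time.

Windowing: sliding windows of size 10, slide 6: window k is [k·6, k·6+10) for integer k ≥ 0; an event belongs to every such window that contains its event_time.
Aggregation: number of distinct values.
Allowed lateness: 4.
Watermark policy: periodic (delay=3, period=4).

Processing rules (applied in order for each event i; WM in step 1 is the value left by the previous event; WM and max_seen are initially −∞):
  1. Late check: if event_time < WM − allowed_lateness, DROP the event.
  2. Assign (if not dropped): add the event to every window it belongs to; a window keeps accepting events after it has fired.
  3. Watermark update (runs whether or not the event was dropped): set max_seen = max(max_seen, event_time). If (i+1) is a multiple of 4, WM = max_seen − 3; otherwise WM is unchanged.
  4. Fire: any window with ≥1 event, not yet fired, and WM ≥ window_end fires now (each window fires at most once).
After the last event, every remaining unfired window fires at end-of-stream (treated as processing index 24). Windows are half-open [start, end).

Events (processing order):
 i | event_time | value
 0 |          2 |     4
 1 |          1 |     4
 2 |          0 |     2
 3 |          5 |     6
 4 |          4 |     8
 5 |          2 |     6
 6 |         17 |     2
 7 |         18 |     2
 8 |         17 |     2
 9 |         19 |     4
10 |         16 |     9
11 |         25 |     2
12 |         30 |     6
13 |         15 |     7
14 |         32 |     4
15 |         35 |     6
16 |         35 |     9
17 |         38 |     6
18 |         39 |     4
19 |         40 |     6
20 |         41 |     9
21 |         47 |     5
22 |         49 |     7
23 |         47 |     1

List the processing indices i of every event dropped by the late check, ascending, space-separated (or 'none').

i=0 t=2 v=4: → [0,10); WM=−∞
i=1 t=1 v=4: → [0,10); WM=−∞
i=2 t=0 v=2: → [0,10); WM=−∞
i=3 t=5 v=6: → [0,10); WM=2
i=4 t=4 v=8: → [0,10); WM=2
i=5 t=2 v=6: → [0,10); WM=2
i=6 t=17 v=2: → [12,22); WM=2
i=7 t=18 v=2: → [18,28),[12,22); WM=15; [0,10) fires=4
i=8 t=17 v=2: → [12,22); WM=15
i=9 t=19 v=4: → [18,28),[12,22); WM=15
i=10 t=16 v=9: → [12,22); WM=15
i=11 t=25 v=2: → [24,34),[18,28); WM=22; [12,22) fires=3
i=12 t=30 v=6: → [30,40),[24,34); WM=22
i=13 t=15 v=7: DROP (t<22-4); WM=22
i=14 t=32 v=4: → [30,40),[24,34); WM=22
i=15 t=35 v=6: → [30,40); WM=32; [18,28) fires=2
i=16 t=35 v=9: → [30,40); WM=32
i=17 t=38 v=6: → [36,46),[30,40); WM=32
i=18 t=39 v=4: → [36,46),[30,40); WM=32
i=19 t=40 v=6: → [36,46); WM=37; [24,34) fires=3
i=20 t=41 v=9: → [36,46); WM=37
i=21 t=47 v=5: → [42,52); WM=37
i=22 t=49 v=7: → [48,58),[42,52); WM=37
i=23 t=47 v=1: → [42,52); WM=46; [30,40) fires=3 [36,46) fires=3

13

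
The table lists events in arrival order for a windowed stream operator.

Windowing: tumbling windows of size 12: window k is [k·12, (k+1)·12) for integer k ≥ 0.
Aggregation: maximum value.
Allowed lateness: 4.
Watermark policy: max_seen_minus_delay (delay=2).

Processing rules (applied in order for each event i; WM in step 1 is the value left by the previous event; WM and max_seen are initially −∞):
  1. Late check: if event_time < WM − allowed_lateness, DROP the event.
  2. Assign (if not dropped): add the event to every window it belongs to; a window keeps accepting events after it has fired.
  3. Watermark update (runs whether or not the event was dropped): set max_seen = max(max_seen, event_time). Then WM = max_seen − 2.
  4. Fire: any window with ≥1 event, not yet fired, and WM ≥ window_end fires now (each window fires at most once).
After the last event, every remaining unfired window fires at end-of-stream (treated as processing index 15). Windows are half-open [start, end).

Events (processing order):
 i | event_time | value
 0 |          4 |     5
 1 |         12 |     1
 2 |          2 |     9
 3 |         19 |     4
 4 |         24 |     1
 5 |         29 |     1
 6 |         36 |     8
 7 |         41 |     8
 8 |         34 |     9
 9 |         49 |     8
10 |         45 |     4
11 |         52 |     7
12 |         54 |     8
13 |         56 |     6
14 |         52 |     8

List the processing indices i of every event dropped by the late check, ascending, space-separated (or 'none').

i=0 t=4 v=5: → [0,12); WM=2
i=1 t=12 v=1: → [12,24); WM=10
i=2 t=2 v=9: DROP (t<10-4); WM=10
i=3 t=19 v=4: → [12,24); WM=17; [0,12) fires=5
i=4 t=24 v=1: → [24,36); WM=22
i=5 t=29 v=1: → [24,36); WM=27; [12,24) fires=4
i=6 t=36 v=8: → [36,48); WM=34
i=7 t=41 v=8: → [36,48); WM=39; [24,36) fires=1
i=8 t=34 v=9: DROP (t<39-4); WM=39
i=9 t=49 v=8: → [48,60); WM=47
i=10 t=45 v=4: → [36,48); WM=47
i=11 t=52 v=7: → [48,60); WM=50; [36,48) fires=8
i=12 t=54 v=8: → [48,60); WM=52
i=13 t=56 v=6: → [48,60); WM=54
i=14 t=52 v=8: → [48,60); WM=54

2 8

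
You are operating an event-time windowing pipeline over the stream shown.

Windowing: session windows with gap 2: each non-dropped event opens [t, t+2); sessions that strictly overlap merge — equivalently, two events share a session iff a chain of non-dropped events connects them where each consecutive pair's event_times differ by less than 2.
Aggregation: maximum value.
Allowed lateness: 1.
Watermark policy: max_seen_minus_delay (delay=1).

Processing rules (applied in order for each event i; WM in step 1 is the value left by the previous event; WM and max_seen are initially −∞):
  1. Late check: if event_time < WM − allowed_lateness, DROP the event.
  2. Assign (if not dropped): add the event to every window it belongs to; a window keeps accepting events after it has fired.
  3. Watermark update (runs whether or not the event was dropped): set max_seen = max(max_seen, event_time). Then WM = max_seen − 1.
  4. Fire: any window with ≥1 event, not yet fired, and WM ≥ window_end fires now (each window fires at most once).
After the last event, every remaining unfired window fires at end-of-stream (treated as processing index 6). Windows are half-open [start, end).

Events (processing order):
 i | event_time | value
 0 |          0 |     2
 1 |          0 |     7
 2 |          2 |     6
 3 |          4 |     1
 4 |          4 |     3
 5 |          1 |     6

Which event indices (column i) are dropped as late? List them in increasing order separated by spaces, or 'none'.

i=0 t=0 v=2: → [0,2); WM=-1
i=1 t=0 v=7: → [0,2); WM=-1
i=2 t=2 v=6: → [2,4); WM=1
i=3 t=4 v=1: → [4,6); WM=3
i=4 t=4 v=3: → [4,6); WM=3
i=5 t=1 v=6: DROP (t<3-1); WM=3

5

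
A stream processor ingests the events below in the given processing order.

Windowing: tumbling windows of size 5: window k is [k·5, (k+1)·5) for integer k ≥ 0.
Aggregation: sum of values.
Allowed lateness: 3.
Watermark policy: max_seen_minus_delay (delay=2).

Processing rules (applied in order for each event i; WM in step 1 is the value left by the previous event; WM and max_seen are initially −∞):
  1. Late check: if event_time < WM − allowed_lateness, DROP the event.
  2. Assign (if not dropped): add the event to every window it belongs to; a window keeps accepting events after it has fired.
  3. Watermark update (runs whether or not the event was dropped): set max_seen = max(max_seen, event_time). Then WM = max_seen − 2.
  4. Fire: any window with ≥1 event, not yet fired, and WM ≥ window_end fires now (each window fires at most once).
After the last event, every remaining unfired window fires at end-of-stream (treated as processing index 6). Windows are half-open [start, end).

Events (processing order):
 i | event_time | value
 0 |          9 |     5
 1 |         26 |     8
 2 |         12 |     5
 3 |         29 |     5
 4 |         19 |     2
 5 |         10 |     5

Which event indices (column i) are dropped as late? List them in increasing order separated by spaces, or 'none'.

i=0 t=9 v=5: → [5,10); WM=7
i=1 t=26 v=8: → [25,30); WM=24; [5,10) fires=5
i=2 t=12 v=5: DROP (t<24-3); WM=24
i=3 t=29 v=5: → [25,30); WM=27
i=4 t=19 v=2: DROP (t<27-3); WM=27
i=5 t=10 v=5: DROP (t<27-3); WM=27

2 4 5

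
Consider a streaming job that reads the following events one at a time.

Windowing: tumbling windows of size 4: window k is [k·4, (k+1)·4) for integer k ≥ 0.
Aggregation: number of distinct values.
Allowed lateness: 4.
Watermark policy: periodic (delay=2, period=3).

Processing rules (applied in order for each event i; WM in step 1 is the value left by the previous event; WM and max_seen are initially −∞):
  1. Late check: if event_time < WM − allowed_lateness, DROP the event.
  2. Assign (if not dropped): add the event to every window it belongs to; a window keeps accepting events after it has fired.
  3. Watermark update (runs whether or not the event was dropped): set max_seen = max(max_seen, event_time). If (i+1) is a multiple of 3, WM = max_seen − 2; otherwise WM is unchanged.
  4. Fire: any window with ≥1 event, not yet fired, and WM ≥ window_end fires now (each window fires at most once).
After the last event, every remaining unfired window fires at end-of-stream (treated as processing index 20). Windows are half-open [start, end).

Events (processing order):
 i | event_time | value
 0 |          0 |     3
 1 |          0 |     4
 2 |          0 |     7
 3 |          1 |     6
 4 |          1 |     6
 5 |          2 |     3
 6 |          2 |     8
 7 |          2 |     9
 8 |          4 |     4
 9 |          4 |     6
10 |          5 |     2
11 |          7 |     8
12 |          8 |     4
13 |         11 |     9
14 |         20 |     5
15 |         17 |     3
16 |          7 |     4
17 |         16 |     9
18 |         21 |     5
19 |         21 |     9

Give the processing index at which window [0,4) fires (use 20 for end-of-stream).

11

i=0 t=0 v=3: → [0,4); WM=−∞
i=1 t=0 v=4: → [0,4); WM=−∞
i=2 t=0 v=7: → [0,4); WM=-2
i=3 t=1 v=6: → [0,4); WM=-2
i=4 t=1 v=6: → [0,4); WM=-2
i=5 t=2 v=3: → [0,4); WM=0
i=6 t=2 v=8: → [0,4); WM=0
i=7 t=2 v=9: → [0,4); WM=0
i=8 t=4 v=4: → [4,8); WM=2
i=9 t=4 v=6: → [4,8); WM=2
i=10 t=5 v=2: → [4,8); WM=2
i=11 t=7 v=8: → [4,8); WM=5; [0,4) fires=6
i=12 t=8 v=4: → [8,12); WM=5
i=13 t=11 v=9: → [8,12); WM=5
i=14 t=20 v=5: → [20,24); WM=18; [4,8) fires=4 [8,12) fires=2
i=15 t=17 v=3: → [16,20); WM=18
i=16 t=7 v=4: DROP (t<18-4); WM=18
i=17 t=16 v=9: → [16,20); WM=18
i=18 t=21 v=5: → [20,24); WM=18
i=19 t=21 v=9: → [20,24); WM=18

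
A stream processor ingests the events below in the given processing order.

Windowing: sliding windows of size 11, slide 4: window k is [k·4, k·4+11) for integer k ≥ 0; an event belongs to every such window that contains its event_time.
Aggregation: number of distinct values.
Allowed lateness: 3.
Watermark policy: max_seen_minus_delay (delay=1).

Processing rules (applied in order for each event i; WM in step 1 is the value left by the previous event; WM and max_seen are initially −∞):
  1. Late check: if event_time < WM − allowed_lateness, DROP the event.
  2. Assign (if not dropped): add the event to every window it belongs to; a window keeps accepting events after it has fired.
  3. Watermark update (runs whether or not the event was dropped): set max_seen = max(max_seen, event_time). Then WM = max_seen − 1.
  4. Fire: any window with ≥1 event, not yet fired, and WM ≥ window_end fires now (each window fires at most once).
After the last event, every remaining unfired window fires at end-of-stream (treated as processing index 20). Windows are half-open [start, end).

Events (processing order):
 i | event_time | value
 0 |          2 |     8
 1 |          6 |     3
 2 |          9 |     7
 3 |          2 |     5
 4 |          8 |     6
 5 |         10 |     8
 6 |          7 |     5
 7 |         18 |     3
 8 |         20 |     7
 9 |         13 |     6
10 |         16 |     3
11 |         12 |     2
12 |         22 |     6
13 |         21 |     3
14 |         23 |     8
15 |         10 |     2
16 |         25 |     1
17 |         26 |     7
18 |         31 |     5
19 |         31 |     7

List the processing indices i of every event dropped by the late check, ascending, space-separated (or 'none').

3 9 11 15

i=0 t=2 v=8: → [0,11); WM=1
i=1 t=6 v=3: → [4,15),[0,11); WM=5
i=2 t=9 v=7: → [8,19),[4,15),[0,11); WM=8
i=3 t=2 v=5: DROP (t<8-3); WM=8
i=4 t=8 v=6: → [8,19),[4,15),[0,11); WM=8
i=5 t=10 v=8: → [8,19),[4,15),[0,11); WM=9
i=6 t=7 v=5: → [4,15),[0,11); WM=9
i=7 t=18 v=3: → [16,27),[12,23),[8,19); WM=17; [0,11) fires=5 [4,15) fires=5
i=8 t=20 v=7: → [20,31),[16,27),[12,23); WM=19; [8,19) fires=4
i=9 t=13 v=6: DROP (t<19-3); WM=19
i=10 t=16 v=3: → [16,27),[12,23),[8,19); WM=19
i=11 t=12 v=2: DROP (t<19-3); WM=19
i=12 t=22 v=6: → [20,31),[16,27),[12,23); WM=21
i=13 t=21 v=3: → [20,31),[16,27),[12,23); WM=21
i=14 t=23 v=8: → [20,31),[16,27); WM=22
i=15 t=10 v=2: DROP (t<22-3); WM=22
i=16 t=25 v=1: → [24,35),[20,31),[16,27); WM=24; [12,23) fires=3
i=17 t=26 v=7: → [24,35),[20,31),[16,27); WM=25
i=18 t=31 v=5: → [28,39),[24,35); WM=30; [16,27) fires=5
i=19 t=31 v=7: → [28,39),[24,35); WM=30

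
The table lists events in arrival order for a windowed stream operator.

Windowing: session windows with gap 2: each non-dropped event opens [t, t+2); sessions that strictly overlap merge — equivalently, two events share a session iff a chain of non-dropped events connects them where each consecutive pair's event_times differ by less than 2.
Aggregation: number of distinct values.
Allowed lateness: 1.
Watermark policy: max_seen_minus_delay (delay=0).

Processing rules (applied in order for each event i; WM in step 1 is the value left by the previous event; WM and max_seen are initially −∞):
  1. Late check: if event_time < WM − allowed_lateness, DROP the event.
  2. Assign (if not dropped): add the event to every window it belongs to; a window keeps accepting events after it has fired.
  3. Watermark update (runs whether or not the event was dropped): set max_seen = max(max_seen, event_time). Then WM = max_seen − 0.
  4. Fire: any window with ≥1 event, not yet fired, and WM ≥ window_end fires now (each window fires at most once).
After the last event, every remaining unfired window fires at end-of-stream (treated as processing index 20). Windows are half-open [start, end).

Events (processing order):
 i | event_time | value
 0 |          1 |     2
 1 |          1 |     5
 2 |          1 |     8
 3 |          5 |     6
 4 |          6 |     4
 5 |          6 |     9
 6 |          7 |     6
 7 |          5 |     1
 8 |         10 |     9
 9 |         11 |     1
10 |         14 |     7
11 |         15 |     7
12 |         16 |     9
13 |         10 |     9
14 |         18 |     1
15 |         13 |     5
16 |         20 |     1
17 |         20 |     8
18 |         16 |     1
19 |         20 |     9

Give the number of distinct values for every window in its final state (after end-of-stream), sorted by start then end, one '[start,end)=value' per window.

i=0 t=1 v=2: → [1,3); WM=1
i=1 t=1 v=5: → [1,3); WM=1
i=2 t=1 v=8: → [1,3); WM=1
i=3 t=5 v=6: → [5,7); WM=5
i=4 t=6 v=4: → [5,8); WM=6
i=5 t=6 v=9: → [5,8); WM=6
i=6 t=7 v=6: → [5,9); WM=7
i=7 t=5 v=1: DROP (t<7-1); WM=7
i=8 t=10 v=9: → [10,12); WM=10
i=9 t=11 v=1: → [10,13); WM=11
i=10 t=14 v=7: → [14,16); WM=14
i=11 t=15 v=7: → [14,17); WM=15
i=12 t=16 v=9: → [14,18); WM=16
i=13 t=10 v=9: DROP (t<16-1); WM=16
i=14 t=18 v=1: → [18,20); WM=18
i=15 t=13 v=5: DROP (t<18-1); WM=18
i=16 t=20 v=1: → [20,22); WM=20
i=17 t=20 v=8: → [20,22); WM=20
i=18 t=16 v=1: DROP (t<20-1); WM=20
i=19 t=20 v=9: → [20,22); WM=20

[1,3)=3 [5,9)=3 [10,13)=2 [14,18)=2 [18,20)=1 [20,22)=3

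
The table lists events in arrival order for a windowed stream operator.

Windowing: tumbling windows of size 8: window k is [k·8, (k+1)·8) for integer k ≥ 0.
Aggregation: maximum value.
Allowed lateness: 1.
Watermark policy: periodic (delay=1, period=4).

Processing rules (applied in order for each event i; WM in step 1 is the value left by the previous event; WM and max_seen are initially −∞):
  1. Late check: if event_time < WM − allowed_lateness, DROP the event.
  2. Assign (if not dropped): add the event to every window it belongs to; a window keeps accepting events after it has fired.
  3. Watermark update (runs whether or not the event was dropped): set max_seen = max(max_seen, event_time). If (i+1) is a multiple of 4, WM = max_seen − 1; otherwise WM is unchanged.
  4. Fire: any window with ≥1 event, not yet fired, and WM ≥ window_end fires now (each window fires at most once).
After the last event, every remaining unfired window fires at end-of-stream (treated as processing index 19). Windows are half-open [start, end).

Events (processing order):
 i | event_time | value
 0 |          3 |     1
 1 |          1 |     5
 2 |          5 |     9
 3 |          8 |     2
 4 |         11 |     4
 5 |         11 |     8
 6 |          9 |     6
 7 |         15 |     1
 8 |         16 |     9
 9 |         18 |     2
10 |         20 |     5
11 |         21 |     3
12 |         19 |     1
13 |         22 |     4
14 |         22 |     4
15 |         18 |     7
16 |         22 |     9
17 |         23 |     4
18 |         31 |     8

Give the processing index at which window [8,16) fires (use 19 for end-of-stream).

i=0 t=3 v=1: → [0,8); WM=−∞
i=1 t=1 v=5: → [0,8); WM=−∞
i=2 t=5 v=9: → [0,8); WM=−∞
i=3 t=8 v=2: → [8,16); WM=7
i=4 t=11 v=4: → [8,16); WM=7
i=5 t=11 v=8: → [8,16); WM=7
i=6 t=9 v=6: → [8,16); WM=7
i=7 t=15 v=1: → [8,16); WM=14; [0,8) fires=9
i=8 t=16 v=9: → [16,24); WM=14
i=9 t=18 v=2: → [16,24); WM=14
i=10 t=20 v=5: → [16,24); WM=14
i=11 t=21 v=3: → [16,24); WM=20; [8,16) fires=8
i=12 t=19 v=1: → [16,24); WM=20
i=13 t=22 v=4: → [16,24); WM=20
i=14 t=22 v=4: → [16,24); WM=20
i=15 t=18 v=7: DROP (t<20-1); WM=21
i=16 t=22 v=9: → [16,24); WM=21
i=17 t=23 v=4: → [16,24); WM=21
i=18 t=31 v=8: → [24,32); WM=21

11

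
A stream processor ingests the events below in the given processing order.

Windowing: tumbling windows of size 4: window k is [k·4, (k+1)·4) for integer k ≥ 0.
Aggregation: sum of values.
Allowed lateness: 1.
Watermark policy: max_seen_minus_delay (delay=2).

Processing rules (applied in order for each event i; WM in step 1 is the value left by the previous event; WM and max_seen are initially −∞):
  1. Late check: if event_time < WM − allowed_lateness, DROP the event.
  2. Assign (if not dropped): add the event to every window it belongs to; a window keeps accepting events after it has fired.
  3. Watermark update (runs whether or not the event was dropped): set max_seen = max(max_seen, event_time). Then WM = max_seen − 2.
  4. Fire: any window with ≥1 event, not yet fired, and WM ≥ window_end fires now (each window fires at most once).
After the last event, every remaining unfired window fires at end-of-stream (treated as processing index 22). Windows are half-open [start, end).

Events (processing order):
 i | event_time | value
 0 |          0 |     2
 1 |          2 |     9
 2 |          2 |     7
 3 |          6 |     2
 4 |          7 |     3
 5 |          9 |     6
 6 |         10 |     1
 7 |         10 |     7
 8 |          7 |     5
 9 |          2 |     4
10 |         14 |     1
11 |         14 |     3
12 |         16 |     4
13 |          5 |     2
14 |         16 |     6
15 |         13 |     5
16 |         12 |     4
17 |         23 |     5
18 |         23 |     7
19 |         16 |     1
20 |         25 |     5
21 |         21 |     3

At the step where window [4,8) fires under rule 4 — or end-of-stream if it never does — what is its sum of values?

i=0 t=0 v=2: → [0,4); WM=-2
i=1 t=2 v=9: → [0,4); WM=0
i=2 t=2 v=7: → [0,4); WM=0
i=3 t=6 v=2: → [4,8); WM=4; [0,4) fires=18
i=4 t=7 v=3: → [4,8); WM=5
i=5 t=9 v=6: → [8,12); WM=7
i=6 t=10 v=1: → [8,12); WM=8; [4,8) fires=5
i=7 t=10 v=7: → [8,12); WM=8
i=8 t=7 v=5: → [4,8); WM=8
i=9 t=2 v=4: DROP (t<8-1); WM=8
i=10 t=14 v=1: → [12,16); WM=12; [8,12) fires=14
i=11 t=14 v=3: → [12,16); WM=12
i=12 t=16 v=4: → [16,20); WM=14
i=13 t=5 v=2: DROP (t<14-1); WM=14
i=14 t=16 v=6: → [16,20); WM=14
i=15 t=13 v=5: → [12,16); WM=14
i=16 t=12 v=4: DROP (t<14-1); WM=14
i=17 t=23 v=5: → [20,24); WM=21; [12,16) fires=9 [16,20) fires=10
i=18 t=23 v=7: → [20,24); WM=21
i=19 t=16 v=1: DROP (t<21-1); WM=21
i=20 t=25 v=5: → [24,28); WM=23
i=21 t=21 v=3: DROP (t<23-1); WM=23

5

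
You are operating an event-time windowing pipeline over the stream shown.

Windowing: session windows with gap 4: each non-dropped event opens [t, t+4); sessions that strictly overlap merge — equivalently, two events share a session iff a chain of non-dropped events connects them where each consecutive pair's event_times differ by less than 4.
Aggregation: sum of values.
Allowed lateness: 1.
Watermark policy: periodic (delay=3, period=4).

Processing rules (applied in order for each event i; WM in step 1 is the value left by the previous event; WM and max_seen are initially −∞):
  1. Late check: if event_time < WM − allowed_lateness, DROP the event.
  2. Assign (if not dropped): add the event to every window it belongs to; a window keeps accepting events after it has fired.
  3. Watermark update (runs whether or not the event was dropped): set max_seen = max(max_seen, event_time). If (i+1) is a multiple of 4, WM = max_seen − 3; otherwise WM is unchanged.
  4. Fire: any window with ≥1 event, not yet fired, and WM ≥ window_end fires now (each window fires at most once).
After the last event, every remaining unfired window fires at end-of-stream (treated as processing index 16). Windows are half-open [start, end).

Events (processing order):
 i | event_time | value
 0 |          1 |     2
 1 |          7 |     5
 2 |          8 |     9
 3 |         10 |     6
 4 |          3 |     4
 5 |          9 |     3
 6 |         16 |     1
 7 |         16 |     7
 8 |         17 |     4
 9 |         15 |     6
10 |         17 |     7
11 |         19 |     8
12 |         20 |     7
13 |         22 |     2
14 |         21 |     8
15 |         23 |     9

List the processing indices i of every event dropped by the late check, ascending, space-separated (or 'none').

4

i=0 t=1 v=2: → [1,5); WM=−∞
i=1 t=7 v=5: → [7,11); WM=−∞
i=2 t=8 v=9: → [7,12); WM=−∞
i=3 t=10 v=6: → [7,14); WM=7
i=4 t=3 v=4: DROP (t<7-1); WM=7
i=5 t=9 v=3: → [7,14); WM=7
i=6 t=16 v=1: → [16,20); WM=7
i=7 t=16 v=7: → [16,20); WM=13
i=8 t=17 v=4: → [16,21); WM=13
i=9 t=15 v=6: → [15,21); WM=13
i=10 t=17 v=7: → [15,21); WM=13
i=11 t=19 v=8: → [15,23); WM=16
i=12 t=20 v=7: → [15,24); WM=16
i=13 t=22 v=2: → [15,26); WM=16
i=14 t=21 v=8: → [15,26); WM=16
i=15 t=23 v=9: → [15,27); WM=20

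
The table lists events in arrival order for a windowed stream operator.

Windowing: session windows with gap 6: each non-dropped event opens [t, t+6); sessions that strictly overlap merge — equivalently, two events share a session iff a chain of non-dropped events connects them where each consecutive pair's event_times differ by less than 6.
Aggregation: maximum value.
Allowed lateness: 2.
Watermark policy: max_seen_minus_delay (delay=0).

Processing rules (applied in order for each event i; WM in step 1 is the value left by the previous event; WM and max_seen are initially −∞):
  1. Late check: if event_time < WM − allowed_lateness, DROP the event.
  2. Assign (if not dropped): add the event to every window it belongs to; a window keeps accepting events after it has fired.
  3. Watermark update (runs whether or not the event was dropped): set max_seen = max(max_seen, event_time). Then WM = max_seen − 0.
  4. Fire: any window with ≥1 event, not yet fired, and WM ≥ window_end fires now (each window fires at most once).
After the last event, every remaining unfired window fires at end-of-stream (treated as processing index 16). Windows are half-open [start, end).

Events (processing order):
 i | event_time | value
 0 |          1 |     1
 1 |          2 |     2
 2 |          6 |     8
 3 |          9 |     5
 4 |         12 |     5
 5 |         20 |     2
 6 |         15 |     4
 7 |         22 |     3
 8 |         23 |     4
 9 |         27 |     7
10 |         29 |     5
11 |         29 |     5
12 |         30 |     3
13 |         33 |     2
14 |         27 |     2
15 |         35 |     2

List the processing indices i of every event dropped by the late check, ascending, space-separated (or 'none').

6 14

i=0 t=1 v=1: → [1,7); WM=1
i=1 t=2 v=2: → [1,8); WM=2
i=2 t=6 v=8: → [1,12); WM=6
i=3 t=9 v=5: → [1,15); WM=9
i=4 t=12 v=5: → [1,18); WM=12
i=5 t=20 v=2: → [20,26); WM=20
i=6 t=15 v=4: DROP (t<20-2); WM=20
i=7 t=22 v=3: → [20,28); WM=22
i=8 t=23 v=4: → [20,29); WM=23
i=9 t=27 v=7: → [20,33); WM=27
i=10 t=29 v=5: → [20,35); WM=29
i=11 t=29 v=5: → [20,35); WM=29
i=12 t=30 v=3: → [20,36); WM=30
i=13 t=33 v=2: → [20,39); WM=33
i=14 t=27 v=2: DROP (t<33-2); WM=33
i=15 t=35 v=2: → [20,41); WM=35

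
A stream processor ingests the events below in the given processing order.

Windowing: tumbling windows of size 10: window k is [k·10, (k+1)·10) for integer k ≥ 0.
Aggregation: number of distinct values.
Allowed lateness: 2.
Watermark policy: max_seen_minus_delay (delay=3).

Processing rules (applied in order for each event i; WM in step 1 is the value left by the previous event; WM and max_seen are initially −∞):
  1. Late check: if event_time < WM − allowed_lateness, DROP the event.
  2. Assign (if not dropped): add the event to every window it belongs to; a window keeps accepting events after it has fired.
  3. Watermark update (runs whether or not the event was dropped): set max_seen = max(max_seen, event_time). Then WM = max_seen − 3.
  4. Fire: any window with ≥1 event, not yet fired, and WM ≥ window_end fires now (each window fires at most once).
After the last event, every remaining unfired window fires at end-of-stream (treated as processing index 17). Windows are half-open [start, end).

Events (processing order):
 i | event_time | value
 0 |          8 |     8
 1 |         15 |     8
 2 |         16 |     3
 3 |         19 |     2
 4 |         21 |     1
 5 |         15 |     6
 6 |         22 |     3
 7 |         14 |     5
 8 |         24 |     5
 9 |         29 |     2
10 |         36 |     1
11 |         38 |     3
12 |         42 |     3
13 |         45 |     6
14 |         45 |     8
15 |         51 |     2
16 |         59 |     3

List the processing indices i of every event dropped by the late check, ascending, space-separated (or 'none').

i=0 t=8 v=8: → [0,10); WM=5
i=1 t=15 v=8: → [10,20); WM=12; [0,10) fires=1
i=2 t=16 v=3: → [10,20); WM=13
i=3 t=19 v=2: → [10,20); WM=16
i=4 t=21 v=1: → [20,30); WM=18
i=5 t=15 v=6: DROP (t<18-2); WM=18
i=6 t=22 v=3: → [20,30); WM=19
i=7 t=14 v=5: DROP (t<19-2); WM=19
i=8 t=24 v=5: → [20,30); WM=21; [10,20) fires=3
i=9 t=29 v=2: → [20,30); WM=26
i=10 t=36 v=1: → [30,40); WM=33; [20,30) fires=4
i=11 t=38 v=3: → [30,40); WM=35
i=12 t=42 v=3: → [40,50); WM=39
i=13 t=45 v=6: → [40,50); WM=42; [30,40) fires=2
i=14 t=45 v=8: → [40,50); WM=42
i=15 t=51 v=2: → [50,60); WM=48
i=16 t=59 v=3: → [50,60); WM=56; [40,50) fires=3

5 7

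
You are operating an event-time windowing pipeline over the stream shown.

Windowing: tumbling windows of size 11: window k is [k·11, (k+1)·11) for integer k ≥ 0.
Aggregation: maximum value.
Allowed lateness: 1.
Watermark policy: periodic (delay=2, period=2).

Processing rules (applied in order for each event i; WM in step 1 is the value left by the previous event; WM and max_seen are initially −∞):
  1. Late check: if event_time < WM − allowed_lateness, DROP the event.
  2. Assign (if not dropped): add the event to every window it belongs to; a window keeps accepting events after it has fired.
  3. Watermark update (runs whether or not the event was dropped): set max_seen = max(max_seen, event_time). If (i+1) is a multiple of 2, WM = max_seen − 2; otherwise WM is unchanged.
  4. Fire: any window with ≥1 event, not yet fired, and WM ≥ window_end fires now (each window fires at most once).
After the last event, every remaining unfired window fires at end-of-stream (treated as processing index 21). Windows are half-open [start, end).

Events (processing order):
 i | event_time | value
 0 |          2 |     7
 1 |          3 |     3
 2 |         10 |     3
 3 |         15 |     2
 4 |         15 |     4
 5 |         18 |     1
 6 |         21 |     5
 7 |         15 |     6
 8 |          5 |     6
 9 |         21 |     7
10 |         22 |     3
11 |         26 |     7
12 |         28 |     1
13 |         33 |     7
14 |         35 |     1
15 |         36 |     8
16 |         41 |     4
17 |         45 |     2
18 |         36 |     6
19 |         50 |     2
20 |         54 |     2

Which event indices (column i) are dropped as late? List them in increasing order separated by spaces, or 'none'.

8 18

i=0 t=2 v=7: → [0,11); WM=−∞
i=1 t=3 v=3: → [0,11); WM=1
i=2 t=10 v=3: → [0,11); WM=1
i=3 t=15 v=2: → [11,22); WM=13; [0,11) fires=7
i=4 t=15 v=4: → [11,22); WM=13
i=5 t=18 v=1: → [11,22); WM=16
i=6 t=21 v=5: → [11,22); WM=16
i=7 t=15 v=6: → [11,22); WM=19
i=8 t=5 v=6: DROP (t<19-1); WM=19
i=9 t=21 v=7: → [11,22); WM=19
i=10 t=22 v=3: → [22,33); WM=19
i=11 t=26 v=7: → [22,33); WM=24; [11,22) fires=7
i=12 t=28 v=1: → [22,33); WM=24
i=13 t=33 v=7: → [33,44); WM=31
i=14 t=35 v=1: → [33,44); WM=31
i=15 t=36 v=8: → [33,44); WM=34; [22,33) fires=7
i=16 t=41 v=4: → [33,44); WM=34
i=17 t=45 v=2: → [44,55); WM=43
i=18 t=36 v=6: DROP (t<43-1); WM=43
i=19 t=50 v=2: → [44,55); WM=48; [33,44) fires=8
i=20 t=54 v=2: → [44,55); WM=48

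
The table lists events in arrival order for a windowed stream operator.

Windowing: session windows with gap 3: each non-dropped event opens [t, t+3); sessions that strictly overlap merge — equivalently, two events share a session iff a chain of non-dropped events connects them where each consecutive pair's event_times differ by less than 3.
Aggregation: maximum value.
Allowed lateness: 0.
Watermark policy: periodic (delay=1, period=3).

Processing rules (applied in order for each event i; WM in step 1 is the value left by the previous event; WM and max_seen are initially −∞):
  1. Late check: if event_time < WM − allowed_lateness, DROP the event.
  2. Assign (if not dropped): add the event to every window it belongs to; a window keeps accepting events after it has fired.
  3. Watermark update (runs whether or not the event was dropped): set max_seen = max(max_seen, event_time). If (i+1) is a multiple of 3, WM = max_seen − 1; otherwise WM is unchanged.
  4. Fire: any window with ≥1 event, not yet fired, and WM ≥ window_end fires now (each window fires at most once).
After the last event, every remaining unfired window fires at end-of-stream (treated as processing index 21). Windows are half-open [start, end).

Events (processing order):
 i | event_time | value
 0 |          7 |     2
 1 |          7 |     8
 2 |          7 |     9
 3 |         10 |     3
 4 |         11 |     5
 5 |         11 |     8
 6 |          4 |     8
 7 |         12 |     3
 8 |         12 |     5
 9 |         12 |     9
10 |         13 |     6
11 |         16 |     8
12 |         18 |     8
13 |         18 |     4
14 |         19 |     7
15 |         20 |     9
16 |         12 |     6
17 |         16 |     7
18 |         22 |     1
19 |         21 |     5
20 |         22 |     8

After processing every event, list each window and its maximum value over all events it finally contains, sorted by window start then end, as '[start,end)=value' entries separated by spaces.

[7,10)=9 [10,16)=9 [16,25)=9

i=0 t=7 v=2: → [7,10); WM=−∞
i=1 t=7 v=8: → [7,10); WM=−∞
i=2 t=7 v=9: → [7,10); WM=6
i=3 t=10 v=3: → [10,13); WM=6
i=4 t=11 v=5: → [10,14); WM=6
i=5 t=11 v=8: → [10,14); WM=10
i=6 t=4 v=8: DROP (t<10-0); WM=10
i=7 t=12 v=3: → [10,15); WM=10
i=8 t=12 v=5: → [10,15); WM=11
i=9 t=12 v=9: → [10,15); WM=11
i=10 t=13 v=6: → [10,16); WM=11
i=11 t=16 v=8: → [16,19); WM=15
i=12 t=18 v=8: → [16,21); WM=15
i=13 t=18 v=4: → [16,21); WM=15
i=14 t=19 v=7: → [16,22); WM=18
i=15 t=20 v=9: → [16,23); WM=18
i=16 t=12 v=6: DROP (t<18-0); WM=18
i=17 t=16 v=7: DROP (t<18-0); WM=19
i=18 t=22 v=1: → [16,25); WM=19
i=19 t=21 v=5: → [16,25); WM=19
i=20 t=22 v=8: → [16,25); WM=21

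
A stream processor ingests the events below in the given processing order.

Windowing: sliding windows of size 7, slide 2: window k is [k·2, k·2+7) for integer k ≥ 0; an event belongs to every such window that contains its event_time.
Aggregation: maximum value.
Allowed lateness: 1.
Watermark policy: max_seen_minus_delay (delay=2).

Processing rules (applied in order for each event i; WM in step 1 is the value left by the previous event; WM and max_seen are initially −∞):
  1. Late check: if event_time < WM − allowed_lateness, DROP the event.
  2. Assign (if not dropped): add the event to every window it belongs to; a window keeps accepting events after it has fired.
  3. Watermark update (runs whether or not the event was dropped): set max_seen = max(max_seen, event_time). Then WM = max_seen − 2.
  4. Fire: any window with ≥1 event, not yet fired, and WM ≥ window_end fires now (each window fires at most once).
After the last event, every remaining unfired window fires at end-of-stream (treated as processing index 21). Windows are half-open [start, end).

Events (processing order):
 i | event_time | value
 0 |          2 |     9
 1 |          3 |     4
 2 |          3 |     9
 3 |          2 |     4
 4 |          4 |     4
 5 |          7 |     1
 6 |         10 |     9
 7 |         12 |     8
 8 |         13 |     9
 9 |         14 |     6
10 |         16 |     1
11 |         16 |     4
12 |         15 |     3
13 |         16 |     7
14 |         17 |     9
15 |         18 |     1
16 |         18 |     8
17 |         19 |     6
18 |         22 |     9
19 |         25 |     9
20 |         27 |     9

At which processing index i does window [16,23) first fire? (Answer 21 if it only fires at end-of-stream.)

19

i=0 t=2 v=9: → [2,9),[0,7); WM=0
i=1 t=3 v=4: → [2,9),[0,7); WM=1
i=2 t=3 v=9: → [2,9),[0,7); WM=1
i=3 t=2 v=4: → [2,9),[0,7); WM=1
i=4 t=4 v=4: → [4,11),[2,9),[0,7); WM=2
i=5 t=7 v=1: → [6,13),[4,11),[2,9); WM=5
i=6 t=10 v=9: → [10,17),[8,15),[6,13),[4,11); WM=8; [0,7) fires=9
i=7 t=12 v=8: → [12,19),[10,17),[8,15),[6,13); WM=10; [2,9) fires=9
i=8 t=13 v=9: → [12,19),[10,17),[8,15); WM=11; [4,11) fires=9
i=9 t=14 v=6: → [14,21),[12,19),[10,17),[8,15); WM=12
i=10 t=16 v=1: → [16,23),[14,21),[12,19),[10,17); WM=14; [6,13) fires=9
i=11 t=16 v=4: → [16,23),[14,21),[12,19),[10,17); WM=14
i=12 t=15 v=3: → [14,21),[12,19),[10,17); WM=14
i=13 t=16 v=7: → [16,23),[14,21),[12,19),[10,17); WM=14
i=14 t=17 v=9: → [16,23),[14,21),[12,19); WM=15; [8,15) fires=9
i=15 t=18 v=1: → [18,25),[16,23),[14,21),[12,19); WM=16
i=16 t=18 v=8: → [18,25),[16,23),[14,21),[12,19); WM=16
i=17 t=19 v=6: → [18,25),[16,23),[14,21); WM=17; [10,17) fires=9
i=18 t=22 v=9: → [22,29),[20,27),[18,25),[16,23); WM=20; [12,19) fires=9
i=19 t=25 v=9: → [24,31),[22,29),[20,27); WM=23; [14,21) fires=9 [16,23) fires=9
i=20 t=27 v=9: → [26,33),[24,31),[22,29); WM=25; [18,25) fires=9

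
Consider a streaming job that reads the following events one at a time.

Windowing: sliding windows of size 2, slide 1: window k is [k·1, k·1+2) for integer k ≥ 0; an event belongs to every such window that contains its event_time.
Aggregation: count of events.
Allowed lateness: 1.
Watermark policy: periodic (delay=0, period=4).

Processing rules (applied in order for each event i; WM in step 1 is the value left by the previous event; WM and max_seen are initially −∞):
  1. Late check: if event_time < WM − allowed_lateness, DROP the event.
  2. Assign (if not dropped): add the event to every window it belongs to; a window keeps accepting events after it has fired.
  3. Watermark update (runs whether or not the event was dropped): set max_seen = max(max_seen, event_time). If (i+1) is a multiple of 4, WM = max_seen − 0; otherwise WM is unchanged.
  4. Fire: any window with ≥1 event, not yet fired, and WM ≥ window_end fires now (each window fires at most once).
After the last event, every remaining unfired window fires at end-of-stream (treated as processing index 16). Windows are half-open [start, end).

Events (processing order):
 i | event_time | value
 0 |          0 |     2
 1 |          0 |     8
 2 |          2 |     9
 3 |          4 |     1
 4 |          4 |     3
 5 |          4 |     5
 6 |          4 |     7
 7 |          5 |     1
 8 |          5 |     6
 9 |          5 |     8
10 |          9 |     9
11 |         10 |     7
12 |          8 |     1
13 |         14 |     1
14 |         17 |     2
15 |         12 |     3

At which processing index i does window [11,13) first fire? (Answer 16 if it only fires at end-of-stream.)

i=0 t=0 v=2: → [0,2); WM=−∞
i=1 t=0 v=8: → [0,2); WM=−∞
i=2 t=2 v=9: → [2,4),[1,3); WM=−∞
i=3 t=4 v=1: → [4,6),[3,5); WM=4; [0,2) fires=2 [1,3) fires=1 [2,4) fires=1
i=4 t=4 v=3: → [4,6),[3,5); WM=4
i=5 t=4 v=5: → [4,6),[3,5); WM=4
i=6 t=4 v=7: → [4,6),[3,5); WM=4
i=7 t=5 v=1: → [5,7),[4,6); WM=5; [3,5) fires=4
i=8 t=5 v=6: → [5,7),[4,6); WM=5
i=9 t=5 v=8: → [5,7),[4,6); WM=5
i=10 t=9 v=9: → [9,11),[8,10); WM=5
i=11 t=10 v=7: → [10,12),[9,11); WM=10; [4,6) fires=7 [5,7) fires=3 [8,10) fires=1
i=12 t=8 v=1: DROP (t<10-1); WM=10
i=13 t=14 v=1: → [14,16),[13,15); WM=10
i=14 t=17 v=2: → [17,19),[16,18); WM=10
i=15 t=12 v=3: → [12,14),[11,13); WM=17; [9,11) fires=2 [10,12) fires=1 [11,13) fires=1 [12,14) fires=1 [13,15) fires=1 [14,16) fires=1

15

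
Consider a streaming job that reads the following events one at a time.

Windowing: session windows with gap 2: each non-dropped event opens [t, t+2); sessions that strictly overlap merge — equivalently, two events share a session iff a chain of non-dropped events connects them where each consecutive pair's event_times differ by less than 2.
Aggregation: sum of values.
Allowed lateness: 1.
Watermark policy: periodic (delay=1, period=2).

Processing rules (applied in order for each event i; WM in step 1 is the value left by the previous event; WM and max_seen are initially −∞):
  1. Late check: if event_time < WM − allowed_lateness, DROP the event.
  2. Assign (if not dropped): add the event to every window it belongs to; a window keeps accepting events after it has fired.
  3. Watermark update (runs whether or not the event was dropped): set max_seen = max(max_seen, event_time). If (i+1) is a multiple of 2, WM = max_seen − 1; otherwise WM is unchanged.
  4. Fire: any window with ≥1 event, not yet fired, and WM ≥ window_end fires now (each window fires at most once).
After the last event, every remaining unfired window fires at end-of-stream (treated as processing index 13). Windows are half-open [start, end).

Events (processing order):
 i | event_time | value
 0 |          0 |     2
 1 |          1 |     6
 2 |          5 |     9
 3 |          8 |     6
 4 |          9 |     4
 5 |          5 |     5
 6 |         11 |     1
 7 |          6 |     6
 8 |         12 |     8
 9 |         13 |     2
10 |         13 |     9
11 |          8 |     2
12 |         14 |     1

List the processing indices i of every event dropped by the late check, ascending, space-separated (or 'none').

i=0 t=0 v=2: → [0,2); WM=−∞
i=1 t=1 v=6: → [0,3); WM=0
i=2 t=5 v=9: → [5,7); WM=0
i=3 t=8 v=6: → [8,10); WM=7
i=4 t=9 v=4: → [8,11); WM=7
i=5 t=5 v=5: DROP (t<7-1); WM=8
i=6 t=11 v=1: → [11,13); WM=8
i=7 t=6 v=6: DROP (t<8-1); WM=10
i=8 t=12 v=8: → [11,14); WM=10
i=9 t=13 v=2: → [11,15); WM=12
i=10 t=13 v=9: → [11,15); WM=12
i=11 t=8 v=2: DROP (t<12-1); WM=12
i=12 t=14 v=1: → [11,16); WM=12

5 7 11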